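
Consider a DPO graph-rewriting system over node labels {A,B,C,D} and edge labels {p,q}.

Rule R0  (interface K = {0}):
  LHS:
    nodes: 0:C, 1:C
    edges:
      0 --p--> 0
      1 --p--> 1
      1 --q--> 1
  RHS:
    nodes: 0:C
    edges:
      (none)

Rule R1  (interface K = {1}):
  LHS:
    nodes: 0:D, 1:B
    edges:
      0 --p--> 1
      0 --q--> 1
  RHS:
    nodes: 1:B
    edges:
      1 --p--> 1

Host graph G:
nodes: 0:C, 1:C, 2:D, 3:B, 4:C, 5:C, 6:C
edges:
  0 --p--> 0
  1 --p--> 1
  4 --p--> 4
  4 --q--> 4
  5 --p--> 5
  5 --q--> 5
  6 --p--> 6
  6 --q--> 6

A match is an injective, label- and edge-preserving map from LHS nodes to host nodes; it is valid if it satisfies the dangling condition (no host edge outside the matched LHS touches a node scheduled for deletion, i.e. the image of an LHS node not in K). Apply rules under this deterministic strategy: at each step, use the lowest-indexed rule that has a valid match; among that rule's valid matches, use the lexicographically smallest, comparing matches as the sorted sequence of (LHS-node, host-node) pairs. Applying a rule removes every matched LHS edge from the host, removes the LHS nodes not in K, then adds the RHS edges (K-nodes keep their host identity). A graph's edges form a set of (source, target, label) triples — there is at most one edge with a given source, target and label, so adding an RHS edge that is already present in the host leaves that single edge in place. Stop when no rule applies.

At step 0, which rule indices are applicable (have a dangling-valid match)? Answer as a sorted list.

R0: 12 valid matches — {0↦0, 1↦4}, {0↦0, 1↦5}, {0↦0, 1↦6} (+9 more)
R1: no valid match — LHS pattern not found

Answer: [R0]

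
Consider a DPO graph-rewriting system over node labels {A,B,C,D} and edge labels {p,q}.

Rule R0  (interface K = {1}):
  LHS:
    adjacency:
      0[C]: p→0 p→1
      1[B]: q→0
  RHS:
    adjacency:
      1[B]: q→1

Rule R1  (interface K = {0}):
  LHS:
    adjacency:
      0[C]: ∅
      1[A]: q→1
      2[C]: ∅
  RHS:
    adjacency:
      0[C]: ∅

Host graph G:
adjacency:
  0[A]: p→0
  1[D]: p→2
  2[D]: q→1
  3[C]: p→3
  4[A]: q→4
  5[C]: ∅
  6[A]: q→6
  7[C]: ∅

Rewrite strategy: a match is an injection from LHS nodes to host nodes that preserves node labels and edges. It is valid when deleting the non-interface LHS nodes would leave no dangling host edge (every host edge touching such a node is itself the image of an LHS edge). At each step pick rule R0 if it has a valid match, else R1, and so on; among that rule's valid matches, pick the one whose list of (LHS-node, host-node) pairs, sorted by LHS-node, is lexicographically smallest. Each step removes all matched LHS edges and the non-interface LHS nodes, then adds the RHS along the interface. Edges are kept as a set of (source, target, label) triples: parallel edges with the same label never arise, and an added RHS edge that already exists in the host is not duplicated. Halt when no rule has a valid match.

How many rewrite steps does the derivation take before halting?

[0] host  ⇒  8 nodes, 6 edges  {0-p->0 1-p->2 2-q->1 3-p->3 4-q->4 6-q->6}
[1] R1 @ {0↦3, 1↦4, 2↦5}  ⇒  6 nodes, 5 edges  {0-p->0 1-p->2 2-q->1 3-p->3 6-q->6}
[2] R1 @ {0↦3, 1↦6, 2↦7}  ⇒  4 nodes, 4 edges  {0-p->0 1-p->2 2-q->1 3-p->3}
final graph: no rule applies after step 2

Answer: 2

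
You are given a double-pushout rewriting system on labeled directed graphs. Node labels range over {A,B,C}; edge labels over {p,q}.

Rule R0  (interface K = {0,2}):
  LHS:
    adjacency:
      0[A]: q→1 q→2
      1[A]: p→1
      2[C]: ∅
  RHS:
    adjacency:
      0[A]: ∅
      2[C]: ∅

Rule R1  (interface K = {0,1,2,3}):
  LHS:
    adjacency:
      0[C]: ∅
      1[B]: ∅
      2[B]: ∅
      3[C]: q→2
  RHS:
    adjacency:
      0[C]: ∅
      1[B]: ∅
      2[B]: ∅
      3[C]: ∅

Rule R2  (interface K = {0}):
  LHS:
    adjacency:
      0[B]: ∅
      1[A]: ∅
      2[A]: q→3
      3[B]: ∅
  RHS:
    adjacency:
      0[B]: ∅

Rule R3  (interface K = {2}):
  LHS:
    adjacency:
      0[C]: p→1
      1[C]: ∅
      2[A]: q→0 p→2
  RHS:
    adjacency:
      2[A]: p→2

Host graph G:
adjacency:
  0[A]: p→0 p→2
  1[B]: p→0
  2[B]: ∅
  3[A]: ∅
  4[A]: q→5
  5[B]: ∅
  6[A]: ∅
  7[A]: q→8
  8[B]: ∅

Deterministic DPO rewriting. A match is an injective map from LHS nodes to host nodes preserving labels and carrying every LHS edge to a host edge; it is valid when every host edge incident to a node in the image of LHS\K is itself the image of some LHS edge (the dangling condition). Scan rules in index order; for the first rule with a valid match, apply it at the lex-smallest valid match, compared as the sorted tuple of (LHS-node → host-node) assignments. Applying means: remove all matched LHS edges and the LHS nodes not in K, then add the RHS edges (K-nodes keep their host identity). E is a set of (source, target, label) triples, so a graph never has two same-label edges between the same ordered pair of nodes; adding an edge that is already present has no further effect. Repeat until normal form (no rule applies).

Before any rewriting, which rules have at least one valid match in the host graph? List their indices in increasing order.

Answer: [R2]

Rewrite trace:
R0: no valid match — LHS pattern not found
R1: no valid match — LHS pattern not found
R2: 12 valid matches — {0↦1, 1↦3, 2↦4, 3↦5}, {0↦1, 1↦3, 2↦7, 3↦8}, {0↦1, 1↦6, 2↦4, 3↦5} (+9 more)
R3: no valid match — LHS pattern not found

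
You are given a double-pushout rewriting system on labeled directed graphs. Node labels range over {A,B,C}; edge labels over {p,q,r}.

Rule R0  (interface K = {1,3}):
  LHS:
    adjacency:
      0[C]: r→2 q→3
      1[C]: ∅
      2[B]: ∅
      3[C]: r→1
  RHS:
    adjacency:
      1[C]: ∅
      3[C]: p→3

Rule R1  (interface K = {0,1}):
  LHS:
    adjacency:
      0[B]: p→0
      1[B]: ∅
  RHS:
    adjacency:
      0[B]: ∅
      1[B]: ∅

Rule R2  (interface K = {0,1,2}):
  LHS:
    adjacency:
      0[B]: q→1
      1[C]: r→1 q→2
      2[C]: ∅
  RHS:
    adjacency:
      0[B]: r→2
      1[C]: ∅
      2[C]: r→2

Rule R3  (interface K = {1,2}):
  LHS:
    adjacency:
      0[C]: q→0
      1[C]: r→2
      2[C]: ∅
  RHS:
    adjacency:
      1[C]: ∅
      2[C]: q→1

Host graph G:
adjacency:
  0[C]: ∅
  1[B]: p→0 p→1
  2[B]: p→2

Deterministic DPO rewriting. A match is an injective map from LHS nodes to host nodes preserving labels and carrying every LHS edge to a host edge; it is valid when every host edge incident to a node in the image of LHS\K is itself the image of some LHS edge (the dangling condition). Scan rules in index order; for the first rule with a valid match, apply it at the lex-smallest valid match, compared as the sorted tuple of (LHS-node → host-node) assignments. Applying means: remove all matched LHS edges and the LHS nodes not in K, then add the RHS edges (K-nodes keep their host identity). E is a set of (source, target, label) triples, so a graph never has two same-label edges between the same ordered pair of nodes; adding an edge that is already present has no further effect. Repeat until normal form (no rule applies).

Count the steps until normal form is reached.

Answer: 2

Derivation:
[0] host  ⇒  3 nodes, 3 edges  {1-p->0 1-p->1 2-p->2}
[1] R1 @ {0↦1, 1↦2}  ⇒  3 nodes, 2 edges  {1-p->0 2-p->2}
[2] R1 @ {0↦2, 1↦1}  ⇒  3 nodes, 1 edges  {1-p->0}
normal form: no rule applies after step 2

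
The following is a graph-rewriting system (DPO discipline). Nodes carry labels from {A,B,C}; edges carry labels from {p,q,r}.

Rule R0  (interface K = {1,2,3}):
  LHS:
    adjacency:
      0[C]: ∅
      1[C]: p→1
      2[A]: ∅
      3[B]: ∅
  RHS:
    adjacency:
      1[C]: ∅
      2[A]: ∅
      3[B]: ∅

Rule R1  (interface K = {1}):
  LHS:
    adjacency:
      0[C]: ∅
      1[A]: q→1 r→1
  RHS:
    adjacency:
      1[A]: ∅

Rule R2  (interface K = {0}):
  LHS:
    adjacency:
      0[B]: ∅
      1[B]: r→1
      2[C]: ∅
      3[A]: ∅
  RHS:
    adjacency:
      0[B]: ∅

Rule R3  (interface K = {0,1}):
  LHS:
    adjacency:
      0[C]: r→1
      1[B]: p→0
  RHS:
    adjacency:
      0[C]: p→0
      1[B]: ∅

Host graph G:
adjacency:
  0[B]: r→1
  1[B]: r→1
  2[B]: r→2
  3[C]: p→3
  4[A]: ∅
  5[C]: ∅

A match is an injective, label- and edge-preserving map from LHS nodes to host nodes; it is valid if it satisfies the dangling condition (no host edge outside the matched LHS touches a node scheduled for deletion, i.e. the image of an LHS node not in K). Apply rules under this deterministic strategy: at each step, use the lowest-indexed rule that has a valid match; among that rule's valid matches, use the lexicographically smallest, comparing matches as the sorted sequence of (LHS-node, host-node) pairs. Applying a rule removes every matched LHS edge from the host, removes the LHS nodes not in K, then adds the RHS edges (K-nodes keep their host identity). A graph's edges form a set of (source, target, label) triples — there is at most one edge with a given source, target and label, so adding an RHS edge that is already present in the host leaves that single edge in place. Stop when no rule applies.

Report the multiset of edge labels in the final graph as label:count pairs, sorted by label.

Answer: r:2

Derivation:
start.  V:6 E:4  edges: 0-r->1 1-r->1 2-r->2 3-p->3
1. fire R0 via {0↦5, 1↦3, 2↦4, 3↦0}  →  V:5 E:3  edges: 0-r->1 1-r->1 2-r->2
2. fire R2 via {0↦0, 1↦2, 2↦3, 3↦4}  →  V:2 E:2  edges: 0-r->1 1-r->1
normal form: no rule applies after step 2
NF edges: [(0, 1, 'r'), (1, 1, 'r')]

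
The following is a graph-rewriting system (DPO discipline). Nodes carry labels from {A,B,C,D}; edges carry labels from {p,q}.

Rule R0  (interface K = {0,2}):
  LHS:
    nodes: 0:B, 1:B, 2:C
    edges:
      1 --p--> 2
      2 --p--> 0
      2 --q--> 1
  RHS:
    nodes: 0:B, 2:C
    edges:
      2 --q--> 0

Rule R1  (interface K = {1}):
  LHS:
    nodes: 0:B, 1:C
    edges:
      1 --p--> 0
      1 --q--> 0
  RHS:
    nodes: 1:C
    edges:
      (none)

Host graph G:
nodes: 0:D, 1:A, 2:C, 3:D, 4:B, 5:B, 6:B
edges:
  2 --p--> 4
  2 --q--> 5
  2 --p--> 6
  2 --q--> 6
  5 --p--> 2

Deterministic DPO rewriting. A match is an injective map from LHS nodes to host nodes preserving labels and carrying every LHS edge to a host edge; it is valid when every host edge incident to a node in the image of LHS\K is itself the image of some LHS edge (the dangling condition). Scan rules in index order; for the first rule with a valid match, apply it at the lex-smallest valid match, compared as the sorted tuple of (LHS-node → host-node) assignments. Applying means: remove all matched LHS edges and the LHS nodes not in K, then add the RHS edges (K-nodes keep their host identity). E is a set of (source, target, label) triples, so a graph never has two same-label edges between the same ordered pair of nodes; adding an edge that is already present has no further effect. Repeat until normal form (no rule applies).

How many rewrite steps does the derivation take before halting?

initial: |V|=7 |E|=5  E = 2-p->4 2-q->5 2-p->6 2-q->6 5-p->2
step 1: apply R0 at {0↦4, 1↦5, 2↦2}  → |V|=6 |E|=3  E = 2-q->4 2-p->6 2-q->6
step 2: apply R1 at {0↦6, 1↦2}  → |V|=5 |E|=1  E = 2-q->4
normal form: no rule applies after step 2

Answer: 2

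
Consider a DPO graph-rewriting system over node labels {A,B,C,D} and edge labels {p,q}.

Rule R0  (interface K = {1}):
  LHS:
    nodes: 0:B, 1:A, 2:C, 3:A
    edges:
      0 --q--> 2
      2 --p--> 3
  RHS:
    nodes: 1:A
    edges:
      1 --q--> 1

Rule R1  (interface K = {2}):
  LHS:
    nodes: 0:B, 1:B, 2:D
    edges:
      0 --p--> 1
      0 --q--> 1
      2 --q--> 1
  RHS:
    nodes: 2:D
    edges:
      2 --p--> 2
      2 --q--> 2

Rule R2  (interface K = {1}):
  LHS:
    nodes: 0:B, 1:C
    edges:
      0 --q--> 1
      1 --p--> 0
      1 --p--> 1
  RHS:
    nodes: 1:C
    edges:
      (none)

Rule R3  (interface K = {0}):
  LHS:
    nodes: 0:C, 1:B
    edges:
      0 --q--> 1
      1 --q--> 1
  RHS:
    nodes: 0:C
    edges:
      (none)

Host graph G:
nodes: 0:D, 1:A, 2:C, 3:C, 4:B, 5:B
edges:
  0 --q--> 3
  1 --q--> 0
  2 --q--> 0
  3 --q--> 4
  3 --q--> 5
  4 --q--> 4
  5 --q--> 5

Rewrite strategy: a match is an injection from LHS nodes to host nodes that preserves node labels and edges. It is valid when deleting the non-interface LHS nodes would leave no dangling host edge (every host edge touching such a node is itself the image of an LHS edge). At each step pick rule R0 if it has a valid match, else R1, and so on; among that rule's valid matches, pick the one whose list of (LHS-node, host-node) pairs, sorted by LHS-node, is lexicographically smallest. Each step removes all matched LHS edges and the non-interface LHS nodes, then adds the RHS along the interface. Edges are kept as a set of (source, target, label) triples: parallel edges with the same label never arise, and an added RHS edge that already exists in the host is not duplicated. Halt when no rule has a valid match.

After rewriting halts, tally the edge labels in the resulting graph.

Answer: q:3

Rewrite trace:
start.  V:6 E:7  edges: 0-q->3 1-q->0 2-q->0 3-q->4 3-q->5 4-q->4 5-q->5
1. fire R3 via {0↦3, 1↦4}  →  V:5 E:5  edges: 0-q->3 1-q->0 2-q->0 3-q->5 5-q->5
2. fire R3 via {0↦3, 1↦5}  →  V:4 E:3  edges: 0-q->3 1-q->0 2-q->0
halt: no rule applies after step 2
NF edges: [(0, 3, 'q'), (1, 0, 'q'), (2, 0, 'q')]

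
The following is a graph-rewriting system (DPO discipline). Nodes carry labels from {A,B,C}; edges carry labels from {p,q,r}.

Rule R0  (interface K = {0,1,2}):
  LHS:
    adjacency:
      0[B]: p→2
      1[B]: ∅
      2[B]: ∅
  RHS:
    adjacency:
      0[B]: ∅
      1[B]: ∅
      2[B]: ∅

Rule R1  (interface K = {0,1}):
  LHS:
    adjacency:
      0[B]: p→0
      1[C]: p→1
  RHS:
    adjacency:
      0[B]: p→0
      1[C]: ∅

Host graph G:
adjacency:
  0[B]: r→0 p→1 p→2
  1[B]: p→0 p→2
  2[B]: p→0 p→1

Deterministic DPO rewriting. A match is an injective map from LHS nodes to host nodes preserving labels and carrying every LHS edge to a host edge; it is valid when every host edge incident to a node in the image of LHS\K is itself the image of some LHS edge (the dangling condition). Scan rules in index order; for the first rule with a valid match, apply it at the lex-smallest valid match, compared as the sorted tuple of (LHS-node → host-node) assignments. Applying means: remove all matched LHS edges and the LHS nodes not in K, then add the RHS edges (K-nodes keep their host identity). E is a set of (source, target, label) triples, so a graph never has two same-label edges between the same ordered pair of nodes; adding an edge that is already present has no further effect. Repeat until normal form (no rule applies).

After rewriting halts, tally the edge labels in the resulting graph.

Answer: r:1

Rewrite trace:
initial: |V|=3 |E|=7  E = 0-r->0 0-p->1 0-p->2 1-p->0 1-p->2 2-p->0 2-p->1
step 1: apply R0 at {0↦0, 1↦1, 2↦2}  → |V|=3 |E|=6  E = 0-r->0 0-p->1 1-p->0 1-p->2 2-p->0 2-p->1
step 2: apply R0 at {0↦0, 1↦2, 2↦1}  → |V|=3 |E|=5  E = 0-r->0 1-p->0 1-p->2 2-p->0 2-p->1
step 3: apply R0 at {0↦1, 1↦0, 2↦2}  → |V|=3 |E|=4  E = 0-r->0 1-p->0 2-p->0 2-p->1
step 4: apply R0 at {0↦1, 1↦2, 2↦0}  → |V|=3 |E|=3  E = 0-r->0 2-p->0 2-p->1
step 5: apply R0 at {0↦2, 1↦0, 2↦1}  → |V|=3 |E|=2  E = 0-r->0 2-p->0
step 6: apply R0 at {0↦2, 1↦1, 2↦0}  → |V|=3 |E|=1  E = 0-r->0
halt: no rule applies after step 6
NF edges: [(0, 0, 'r')]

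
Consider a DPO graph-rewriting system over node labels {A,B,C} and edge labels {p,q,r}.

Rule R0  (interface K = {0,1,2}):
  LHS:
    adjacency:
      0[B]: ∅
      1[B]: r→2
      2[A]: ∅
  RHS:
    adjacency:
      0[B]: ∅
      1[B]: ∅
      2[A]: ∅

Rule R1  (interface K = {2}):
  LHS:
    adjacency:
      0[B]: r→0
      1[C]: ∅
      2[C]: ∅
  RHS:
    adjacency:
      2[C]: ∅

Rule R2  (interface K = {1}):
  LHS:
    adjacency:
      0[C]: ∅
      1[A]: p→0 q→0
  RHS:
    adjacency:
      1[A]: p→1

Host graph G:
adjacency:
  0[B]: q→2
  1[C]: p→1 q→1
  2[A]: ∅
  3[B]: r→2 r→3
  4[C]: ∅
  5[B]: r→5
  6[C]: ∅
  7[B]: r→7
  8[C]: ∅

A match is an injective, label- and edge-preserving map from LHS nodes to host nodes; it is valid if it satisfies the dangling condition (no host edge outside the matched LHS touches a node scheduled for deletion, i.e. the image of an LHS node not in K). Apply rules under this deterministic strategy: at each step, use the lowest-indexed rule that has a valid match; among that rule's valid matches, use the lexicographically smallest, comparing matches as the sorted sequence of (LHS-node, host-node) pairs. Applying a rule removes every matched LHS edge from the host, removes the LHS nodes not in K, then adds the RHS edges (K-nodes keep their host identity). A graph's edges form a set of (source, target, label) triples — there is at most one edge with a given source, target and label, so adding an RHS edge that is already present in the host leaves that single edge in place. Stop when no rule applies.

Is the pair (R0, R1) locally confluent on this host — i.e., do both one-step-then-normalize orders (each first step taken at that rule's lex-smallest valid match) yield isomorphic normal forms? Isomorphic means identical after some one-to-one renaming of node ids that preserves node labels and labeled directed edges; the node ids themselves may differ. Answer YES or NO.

branch R0-first: apply at {0↦0, 1↦3, 2↦2} → |E|=6, then 3 more step(s) → NF |V|=3 |E|=3 V={0:B, 1:C, 2:A} E=0-q->2 1-p->1 1-q->1
branch R1-first: apply at {0↦5, 1↦4, 2↦1} → |E|=6, then 3 more step(s) → NF |V|=3 |E|=3 V={0:B, 1:C, 2:A} E=0-q->2 1-p->1 1-q->1
graphs isomorphic (equal up to label-preserving node renaming)

Answer: YES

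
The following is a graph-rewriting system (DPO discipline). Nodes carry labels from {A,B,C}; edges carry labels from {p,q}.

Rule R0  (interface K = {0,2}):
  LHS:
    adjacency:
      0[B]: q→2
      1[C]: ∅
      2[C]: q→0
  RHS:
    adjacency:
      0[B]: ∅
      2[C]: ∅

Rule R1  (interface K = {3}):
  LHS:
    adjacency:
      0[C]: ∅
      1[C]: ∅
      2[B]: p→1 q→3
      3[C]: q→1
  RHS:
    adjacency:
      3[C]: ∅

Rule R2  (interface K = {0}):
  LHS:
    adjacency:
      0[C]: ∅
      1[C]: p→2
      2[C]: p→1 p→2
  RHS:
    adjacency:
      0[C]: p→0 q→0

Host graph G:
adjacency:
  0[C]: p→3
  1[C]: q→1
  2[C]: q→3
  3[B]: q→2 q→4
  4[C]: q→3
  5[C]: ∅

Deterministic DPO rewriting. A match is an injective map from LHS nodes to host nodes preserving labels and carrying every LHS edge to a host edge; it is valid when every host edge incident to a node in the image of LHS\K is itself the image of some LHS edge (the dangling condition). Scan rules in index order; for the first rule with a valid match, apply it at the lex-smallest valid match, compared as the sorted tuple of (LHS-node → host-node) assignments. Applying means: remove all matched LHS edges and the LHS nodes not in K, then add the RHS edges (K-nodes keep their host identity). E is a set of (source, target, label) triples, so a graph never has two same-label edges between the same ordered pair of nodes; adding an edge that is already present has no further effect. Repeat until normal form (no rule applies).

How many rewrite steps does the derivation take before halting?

start.  V:6 E:6  edges: 0-p->3 1-q->1 2-q->3 3-q->2 3-q->4 4-q->3
1. fire R0 via {0↦3, 1↦5, 2↦2}  →  V:5 E:4  edges: 0-p->3 1-q->1 3-q->4 4-q->3
2. fire R0 via {0↦3, 1↦2, 2↦4}  →  V:4 E:2  edges: 0-p->3 1-q->1
normal form: no rule applies after step 2

Answer: 2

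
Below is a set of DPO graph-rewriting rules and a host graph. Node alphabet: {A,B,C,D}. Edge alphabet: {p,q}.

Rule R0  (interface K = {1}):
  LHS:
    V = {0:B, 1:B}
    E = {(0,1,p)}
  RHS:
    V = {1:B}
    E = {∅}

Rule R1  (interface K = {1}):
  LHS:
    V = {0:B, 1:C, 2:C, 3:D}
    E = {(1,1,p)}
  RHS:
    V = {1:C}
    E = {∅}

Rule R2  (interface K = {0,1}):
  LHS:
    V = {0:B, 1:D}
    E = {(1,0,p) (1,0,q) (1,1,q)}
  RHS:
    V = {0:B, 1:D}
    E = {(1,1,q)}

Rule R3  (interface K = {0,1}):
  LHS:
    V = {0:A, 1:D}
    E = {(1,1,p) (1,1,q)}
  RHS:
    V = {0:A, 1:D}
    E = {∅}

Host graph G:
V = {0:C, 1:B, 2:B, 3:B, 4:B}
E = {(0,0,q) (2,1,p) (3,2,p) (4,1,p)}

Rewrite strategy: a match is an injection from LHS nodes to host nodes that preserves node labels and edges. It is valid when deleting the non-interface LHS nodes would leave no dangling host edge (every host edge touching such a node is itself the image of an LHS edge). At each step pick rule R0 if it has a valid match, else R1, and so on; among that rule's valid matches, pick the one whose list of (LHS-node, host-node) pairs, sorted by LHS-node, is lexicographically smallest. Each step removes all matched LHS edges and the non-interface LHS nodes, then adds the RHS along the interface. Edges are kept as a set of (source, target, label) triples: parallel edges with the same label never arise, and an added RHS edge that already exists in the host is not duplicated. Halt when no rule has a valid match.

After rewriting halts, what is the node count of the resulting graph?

Answer: 2

Rewrite trace:
initial: |V|=5 |E|=4  E = 0-q->0 2-p->1 3-p->2 4-p->1
step 1: apply R0 at {0↦3, 1↦2}  → |V|=4 |E|=3  E = 0-q->0 2-p->1 4-p->1
step 2: apply R0 at {0↦2, 1↦1}  → |V|=3 |E|=2  E = 0-q->0 4-p->1
step 3: apply R0 at {0↦4, 1↦1}  → |V|=2 |E|=1  E = 0-q->0
final graph: no rule applies after step 3
NF nodes: {0:C, 1:B}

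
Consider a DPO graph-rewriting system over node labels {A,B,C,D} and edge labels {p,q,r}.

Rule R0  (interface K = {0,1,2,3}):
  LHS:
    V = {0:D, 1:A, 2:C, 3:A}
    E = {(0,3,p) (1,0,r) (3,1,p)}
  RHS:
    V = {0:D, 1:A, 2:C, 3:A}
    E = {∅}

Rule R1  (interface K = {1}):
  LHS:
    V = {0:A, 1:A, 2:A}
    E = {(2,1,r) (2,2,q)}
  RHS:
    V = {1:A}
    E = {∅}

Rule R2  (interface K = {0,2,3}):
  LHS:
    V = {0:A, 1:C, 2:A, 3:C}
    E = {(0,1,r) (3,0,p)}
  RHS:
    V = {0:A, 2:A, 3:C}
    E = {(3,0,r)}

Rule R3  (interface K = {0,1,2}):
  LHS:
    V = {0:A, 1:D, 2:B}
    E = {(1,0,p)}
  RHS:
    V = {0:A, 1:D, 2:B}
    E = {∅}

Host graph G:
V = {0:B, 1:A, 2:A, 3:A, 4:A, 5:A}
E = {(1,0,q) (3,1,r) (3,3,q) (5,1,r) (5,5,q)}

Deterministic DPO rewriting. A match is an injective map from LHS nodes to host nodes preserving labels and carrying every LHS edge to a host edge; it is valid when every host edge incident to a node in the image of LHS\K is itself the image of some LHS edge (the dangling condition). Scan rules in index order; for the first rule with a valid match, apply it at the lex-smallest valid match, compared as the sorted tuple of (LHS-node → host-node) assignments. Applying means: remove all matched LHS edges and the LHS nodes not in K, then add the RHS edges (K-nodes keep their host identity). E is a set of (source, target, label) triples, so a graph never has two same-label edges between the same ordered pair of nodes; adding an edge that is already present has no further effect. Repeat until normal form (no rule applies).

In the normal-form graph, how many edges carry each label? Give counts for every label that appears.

Answer: q:1

Steps:
start.  V:6 E:5  edges: 1-q->0 3-r->1 3-q->3 5-r->1 5-q->5
1. fire R1 via {0↦2, 1↦1, 2↦3}  →  V:4 E:3  edges: 1-q->0 5-r->1 5-q->5
2. fire R1 via {0↦4, 1↦1, 2↦5}  →  V:2 E:1  edges: 1-q->0
normal form: no rule applies after step 2
NF edges: [(1, 0, 'q')]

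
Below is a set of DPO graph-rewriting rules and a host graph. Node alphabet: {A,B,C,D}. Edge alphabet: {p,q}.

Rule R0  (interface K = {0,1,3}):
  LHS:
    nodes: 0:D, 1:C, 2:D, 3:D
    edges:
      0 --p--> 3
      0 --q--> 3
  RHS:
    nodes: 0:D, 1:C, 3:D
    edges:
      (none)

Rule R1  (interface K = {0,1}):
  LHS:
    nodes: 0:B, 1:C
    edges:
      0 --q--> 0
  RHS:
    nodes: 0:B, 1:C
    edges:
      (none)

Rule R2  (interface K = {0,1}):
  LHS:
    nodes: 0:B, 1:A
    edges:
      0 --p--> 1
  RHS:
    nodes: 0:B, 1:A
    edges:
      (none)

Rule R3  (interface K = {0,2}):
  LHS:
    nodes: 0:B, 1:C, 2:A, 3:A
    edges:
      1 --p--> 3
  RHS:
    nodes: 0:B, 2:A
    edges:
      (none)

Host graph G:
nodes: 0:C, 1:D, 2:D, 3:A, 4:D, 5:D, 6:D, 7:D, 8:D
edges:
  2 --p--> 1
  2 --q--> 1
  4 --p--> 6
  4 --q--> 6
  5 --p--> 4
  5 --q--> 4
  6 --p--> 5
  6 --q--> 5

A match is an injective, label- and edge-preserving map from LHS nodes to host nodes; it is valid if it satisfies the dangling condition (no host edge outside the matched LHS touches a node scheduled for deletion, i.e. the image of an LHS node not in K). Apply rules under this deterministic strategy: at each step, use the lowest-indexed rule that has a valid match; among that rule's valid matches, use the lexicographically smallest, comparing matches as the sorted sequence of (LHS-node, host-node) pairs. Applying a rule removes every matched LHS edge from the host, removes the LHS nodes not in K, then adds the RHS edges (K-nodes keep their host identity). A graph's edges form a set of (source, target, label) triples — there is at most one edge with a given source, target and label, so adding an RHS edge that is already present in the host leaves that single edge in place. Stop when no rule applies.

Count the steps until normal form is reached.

initial: |V|=9 |E|=8  E = 2-p->1 2-q->1 4-p->6 4-q->6 5-p->4 5-q->4 6-p->5 6-q->5
step 1: apply R0 at {0↦2, 1↦0, 2↦7, 3↦1}  → |V|=8 |E|=6  E = 4-p->6 4-q->6 5-p->4 5-q->4 6-p->5 6-q->5
step 2: apply R0 at {0↦4, 1↦0, 2↦1, 3↦6}  → |V|=7 |E|=4  E = 5-p->4 5-q->4 6-p->5 6-q->5
step 3: apply R0 at {0↦5, 1↦0, 2↦2, 3↦4}  → |V|=6 |E|=2  E = 6-p->5 6-q->5
step 4: apply R0 at {0↦6, 1↦0, 2↦4, 3↦5}  → |V|=5 |E|=0  E = ∅
halt: no rule applies after step 4

Answer: 4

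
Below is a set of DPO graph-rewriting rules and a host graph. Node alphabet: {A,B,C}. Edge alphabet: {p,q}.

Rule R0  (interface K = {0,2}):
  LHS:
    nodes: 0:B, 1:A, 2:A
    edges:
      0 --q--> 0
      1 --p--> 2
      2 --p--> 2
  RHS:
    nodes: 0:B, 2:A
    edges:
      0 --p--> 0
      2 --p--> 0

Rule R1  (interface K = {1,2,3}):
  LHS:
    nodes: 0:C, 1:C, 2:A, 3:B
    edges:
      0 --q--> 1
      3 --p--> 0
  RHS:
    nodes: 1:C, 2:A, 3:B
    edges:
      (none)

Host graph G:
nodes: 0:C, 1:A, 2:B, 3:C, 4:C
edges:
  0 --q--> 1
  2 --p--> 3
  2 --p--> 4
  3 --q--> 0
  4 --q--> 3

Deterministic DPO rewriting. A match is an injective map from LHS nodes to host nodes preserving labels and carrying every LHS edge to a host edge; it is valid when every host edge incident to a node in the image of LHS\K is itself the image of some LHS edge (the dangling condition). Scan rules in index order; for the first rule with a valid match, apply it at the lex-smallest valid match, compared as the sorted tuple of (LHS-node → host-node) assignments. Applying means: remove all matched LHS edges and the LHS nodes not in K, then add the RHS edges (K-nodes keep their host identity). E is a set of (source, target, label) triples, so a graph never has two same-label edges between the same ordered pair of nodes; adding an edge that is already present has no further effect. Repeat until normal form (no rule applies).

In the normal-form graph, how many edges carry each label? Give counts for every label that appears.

start.  V:5 E:5  edges: 0-q->1 2-p->3 2-p->4 3-q->0 4-q->3
1. fire R1 via {0↦4, 1↦3, 2↦1, 3↦2}  →  V:4 E:3  edges: 0-q->1 2-p->3 3-q->0
2. fire R1 via {0↦3, 1↦0, 2↦1, 3↦2}  →  V:3 E:1  edges: 0-q->1
final graph: no rule applies after step 2
NF edges: [(0, 1, 'q')]

Answer: q:1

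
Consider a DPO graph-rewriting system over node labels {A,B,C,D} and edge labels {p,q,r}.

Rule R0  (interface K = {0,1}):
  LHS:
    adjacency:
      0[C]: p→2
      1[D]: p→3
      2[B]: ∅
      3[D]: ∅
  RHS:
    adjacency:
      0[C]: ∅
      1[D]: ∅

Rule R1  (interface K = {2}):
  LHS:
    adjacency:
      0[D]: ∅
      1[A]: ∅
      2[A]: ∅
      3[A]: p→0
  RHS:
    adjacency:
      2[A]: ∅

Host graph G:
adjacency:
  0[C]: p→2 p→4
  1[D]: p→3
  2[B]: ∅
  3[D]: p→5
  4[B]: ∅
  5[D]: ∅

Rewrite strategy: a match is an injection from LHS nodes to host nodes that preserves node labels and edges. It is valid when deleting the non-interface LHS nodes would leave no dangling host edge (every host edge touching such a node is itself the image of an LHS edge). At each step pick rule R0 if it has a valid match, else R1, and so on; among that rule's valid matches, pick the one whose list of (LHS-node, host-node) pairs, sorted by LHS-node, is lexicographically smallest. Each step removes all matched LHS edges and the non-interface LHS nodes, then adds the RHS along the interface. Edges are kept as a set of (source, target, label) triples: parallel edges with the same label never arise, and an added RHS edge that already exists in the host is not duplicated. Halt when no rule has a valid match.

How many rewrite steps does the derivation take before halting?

initial: |V|=6 |E|=4  E = 0-p->2 0-p->4 1-p->3 3-p->5
step 1: apply R0 at {0↦0, 1↦3, 2↦2, 3↦5}  → |V|=4 |E|=2  E = 0-p->4 1-p->3
step 2: apply R0 at {0↦0, 1↦1, 2↦4, 3↦3}  → |V|=2 |E|=0  E = ∅
final graph: no rule applies after step 2

Answer: 2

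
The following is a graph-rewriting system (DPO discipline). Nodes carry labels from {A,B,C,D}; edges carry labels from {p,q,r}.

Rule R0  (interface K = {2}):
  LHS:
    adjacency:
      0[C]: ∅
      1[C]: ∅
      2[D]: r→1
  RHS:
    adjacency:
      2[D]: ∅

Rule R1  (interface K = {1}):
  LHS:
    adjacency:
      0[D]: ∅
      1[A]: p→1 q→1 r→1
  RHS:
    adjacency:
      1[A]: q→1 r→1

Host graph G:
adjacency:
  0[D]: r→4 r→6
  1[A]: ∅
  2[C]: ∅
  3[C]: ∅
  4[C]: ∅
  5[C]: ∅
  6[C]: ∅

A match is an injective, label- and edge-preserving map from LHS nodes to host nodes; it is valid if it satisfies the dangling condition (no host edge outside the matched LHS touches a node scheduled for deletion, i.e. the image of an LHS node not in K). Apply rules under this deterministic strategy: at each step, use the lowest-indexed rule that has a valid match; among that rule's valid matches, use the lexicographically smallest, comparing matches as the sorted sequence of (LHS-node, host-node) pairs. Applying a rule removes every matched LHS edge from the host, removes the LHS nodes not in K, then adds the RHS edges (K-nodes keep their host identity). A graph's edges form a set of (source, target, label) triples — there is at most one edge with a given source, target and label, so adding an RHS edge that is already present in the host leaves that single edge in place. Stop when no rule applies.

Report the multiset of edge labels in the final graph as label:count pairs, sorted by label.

[0] host  ⇒  7 nodes, 2 edges  {0-r->4 0-r->6}
[1] R0 @ {0↦2, 1↦4, 2↦0}  ⇒  5 nodes, 1 edges  {0-r->6}
[2] R0 @ {0↦3, 1↦6, 2↦0}  ⇒  3 nodes, 0 edges  {∅}
halt: no rule applies after step 2
NF edges: []

Answer: (no edges)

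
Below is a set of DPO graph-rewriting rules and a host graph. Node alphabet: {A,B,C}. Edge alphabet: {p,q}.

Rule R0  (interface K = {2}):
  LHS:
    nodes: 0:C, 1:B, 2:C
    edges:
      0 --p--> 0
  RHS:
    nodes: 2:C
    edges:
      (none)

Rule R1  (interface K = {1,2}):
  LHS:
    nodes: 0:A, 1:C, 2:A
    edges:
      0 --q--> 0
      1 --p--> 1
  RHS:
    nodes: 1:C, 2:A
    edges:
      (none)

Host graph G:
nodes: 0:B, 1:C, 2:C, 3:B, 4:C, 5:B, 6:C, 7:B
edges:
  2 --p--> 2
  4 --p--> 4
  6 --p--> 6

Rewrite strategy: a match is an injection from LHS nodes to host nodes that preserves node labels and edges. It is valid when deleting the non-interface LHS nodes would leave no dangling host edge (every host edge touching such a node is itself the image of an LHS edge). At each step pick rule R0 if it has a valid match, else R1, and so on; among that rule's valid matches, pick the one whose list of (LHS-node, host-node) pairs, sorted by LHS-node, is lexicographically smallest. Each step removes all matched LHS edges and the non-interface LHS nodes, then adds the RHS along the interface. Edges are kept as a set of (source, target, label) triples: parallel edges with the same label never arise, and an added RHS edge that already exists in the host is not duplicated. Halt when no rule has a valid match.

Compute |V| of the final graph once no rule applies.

[0] host  ⇒  8 nodes, 3 edges  {2-p->2 4-p->4 6-p->6}
[1] R0 @ {0↦2, 1↦0, 2↦1}  ⇒  6 nodes, 2 edges  {4-p->4 6-p->6}
[2] R0 @ {0↦4, 1↦3, 2↦1}  ⇒  4 nodes, 1 edges  {6-p->6}
[3] R0 @ {0↦6, 1↦5, 2↦1}  ⇒  2 nodes, 0 edges  {∅}
final graph: no rule applies after step 3
NF nodes: {1:C, 7:B}

Answer: 2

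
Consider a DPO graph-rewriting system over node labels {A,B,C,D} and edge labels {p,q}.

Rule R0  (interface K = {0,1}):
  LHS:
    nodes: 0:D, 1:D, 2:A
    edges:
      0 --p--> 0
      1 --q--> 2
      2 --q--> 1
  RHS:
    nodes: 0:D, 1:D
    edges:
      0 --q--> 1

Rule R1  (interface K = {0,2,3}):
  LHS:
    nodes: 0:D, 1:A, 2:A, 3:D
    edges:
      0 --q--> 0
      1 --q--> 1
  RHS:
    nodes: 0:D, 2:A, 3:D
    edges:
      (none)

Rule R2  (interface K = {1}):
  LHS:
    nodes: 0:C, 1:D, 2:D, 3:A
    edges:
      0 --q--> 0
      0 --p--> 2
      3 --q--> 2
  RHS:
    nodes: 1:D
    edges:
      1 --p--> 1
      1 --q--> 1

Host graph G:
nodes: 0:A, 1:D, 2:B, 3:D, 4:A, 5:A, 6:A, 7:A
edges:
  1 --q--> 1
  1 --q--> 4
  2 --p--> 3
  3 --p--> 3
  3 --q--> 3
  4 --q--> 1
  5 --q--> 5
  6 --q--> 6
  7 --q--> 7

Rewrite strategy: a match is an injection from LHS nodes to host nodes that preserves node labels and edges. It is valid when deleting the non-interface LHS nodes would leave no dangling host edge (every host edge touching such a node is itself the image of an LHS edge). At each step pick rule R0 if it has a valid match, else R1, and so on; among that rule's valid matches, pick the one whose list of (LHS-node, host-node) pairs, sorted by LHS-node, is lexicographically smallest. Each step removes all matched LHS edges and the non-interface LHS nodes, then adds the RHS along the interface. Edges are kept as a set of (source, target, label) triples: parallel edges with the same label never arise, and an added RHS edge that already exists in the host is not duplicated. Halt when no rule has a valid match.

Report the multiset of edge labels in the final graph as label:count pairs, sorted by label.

initial: |V|=8 |E|=9  E = 1-q->1 1-q->4 2-p->3 3-p->3 3-q->3 4-q->1 5-q->5 6-q->6 7-q->7
step 1: apply R0 at {0↦3, 1↦1, 2↦4}  → |V|=7 |E|=7  E = 1-q->1 2-p->3 3-q->1 3-q->3 5-q->5 6-q->6 7-q->7
step 2: apply R1 at {0↦1, 1↦5, 2↦0, 3↦3}  → |V|=6 |E|=5  E = 2-p->3 3-q->1 3-q->3 6-q->6 7-q->7
step 3: apply R1 at {0↦3, 1↦6, 2↦0, 3↦1}  → |V|=5 |E|=3  E = 2-p->3 3-q->1 7-q->7
normal form: no rule applies after step 3
NF edges: [(2, 3, 'p'), (3, 1, 'q'), (7, 7, 'q')]

Answer: p:1 q:2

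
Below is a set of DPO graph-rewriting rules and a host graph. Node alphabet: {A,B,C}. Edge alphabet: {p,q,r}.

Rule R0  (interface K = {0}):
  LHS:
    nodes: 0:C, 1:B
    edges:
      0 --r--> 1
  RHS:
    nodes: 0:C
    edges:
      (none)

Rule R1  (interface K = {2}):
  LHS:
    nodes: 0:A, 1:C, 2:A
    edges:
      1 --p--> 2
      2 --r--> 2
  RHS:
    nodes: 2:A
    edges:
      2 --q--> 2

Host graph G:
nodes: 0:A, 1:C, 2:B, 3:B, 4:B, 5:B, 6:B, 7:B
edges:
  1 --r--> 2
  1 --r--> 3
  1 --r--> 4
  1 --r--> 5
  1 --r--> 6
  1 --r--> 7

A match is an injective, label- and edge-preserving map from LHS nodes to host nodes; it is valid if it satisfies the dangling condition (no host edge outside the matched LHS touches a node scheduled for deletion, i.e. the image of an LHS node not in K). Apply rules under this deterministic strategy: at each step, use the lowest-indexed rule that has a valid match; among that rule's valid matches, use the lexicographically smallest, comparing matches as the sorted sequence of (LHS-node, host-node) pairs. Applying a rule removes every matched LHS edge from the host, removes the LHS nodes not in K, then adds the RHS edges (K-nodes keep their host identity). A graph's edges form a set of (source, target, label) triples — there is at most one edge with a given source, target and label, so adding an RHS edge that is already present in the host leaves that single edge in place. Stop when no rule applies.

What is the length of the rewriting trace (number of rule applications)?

[0] host  ⇒  8 nodes, 6 edges  {1-r->2 1-r->3 1-r->4 1-r->5 1-r->6 1-r->7}
[1] R0 @ {0↦1, 1↦2}  ⇒  7 nodes, 5 edges  {1-r->3 1-r->4 1-r->5 1-r->6 1-r->7}
[2] R0 @ {0↦1, 1↦3}  ⇒  6 nodes, 4 edges  {1-r->4 1-r->5 1-r->6 1-r->7}
[3] R0 @ {0↦1, 1↦4}  ⇒  5 nodes, 3 edges  {1-r->5 1-r->6 1-r->7}
[4] R0 @ {0↦1, 1↦5}  ⇒  4 nodes, 2 edges  {1-r->6 1-r->7}
[5] R0 @ {0↦1, 1↦6}  ⇒  3 nodes, 1 edges  {1-r->7}
[6] R0 @ {0↦1, 1↦7}  ⇒  2 nodes, 0 edges  {∅}
halt: no rule applies after step 6

Answer: 6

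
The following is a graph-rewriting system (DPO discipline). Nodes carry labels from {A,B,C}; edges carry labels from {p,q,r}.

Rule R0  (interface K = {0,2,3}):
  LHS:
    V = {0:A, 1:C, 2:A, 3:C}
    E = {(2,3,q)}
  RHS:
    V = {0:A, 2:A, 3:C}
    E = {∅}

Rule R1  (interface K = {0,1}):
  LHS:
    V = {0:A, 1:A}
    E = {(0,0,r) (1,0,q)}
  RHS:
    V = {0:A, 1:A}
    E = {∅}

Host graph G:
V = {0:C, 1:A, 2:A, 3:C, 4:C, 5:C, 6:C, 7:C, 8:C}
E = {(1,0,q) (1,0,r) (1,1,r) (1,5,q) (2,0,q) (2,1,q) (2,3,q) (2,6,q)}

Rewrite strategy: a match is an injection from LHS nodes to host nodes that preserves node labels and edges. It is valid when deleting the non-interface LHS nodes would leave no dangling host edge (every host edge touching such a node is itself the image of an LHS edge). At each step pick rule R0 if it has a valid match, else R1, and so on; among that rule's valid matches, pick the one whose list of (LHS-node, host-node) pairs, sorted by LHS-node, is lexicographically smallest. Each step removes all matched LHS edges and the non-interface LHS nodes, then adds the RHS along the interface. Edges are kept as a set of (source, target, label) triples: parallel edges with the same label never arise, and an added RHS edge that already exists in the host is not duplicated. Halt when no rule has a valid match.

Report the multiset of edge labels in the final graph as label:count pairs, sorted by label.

initial: |V|=9 |E|=8  E = 1-q->0 1-r->0 1-r->1 1-q->5 2-q->0 2-q->1 2-q->3 2-q->6
step 1: apply R0 at {0↦1, 1↦4, 2↦2, 3↦0}  → |V|=8 |E|=7  E = 1-q->0 1-r->0 1-r->1 1-q->5 2-q->1 2-q->3 2-q->6
step 2: apply R0 at {0↦1, 1↦7, 2↦2, 3↦3}  → |V|=7 |E|=6  E = 1-q->0 1-r->0 1-r->1 1-q->5 2-q->1 2-q->6
step 3: apply R0 at {0↦1, 1↦3, 2↦2, 3↦6}  → |V|=6 |E|=5  E = 1-q->0 1-r->0 1-r->1 1-q->5 2-q->1
step 4: apply R0 at {0↦2, 1↦6, 2↦1, 3↦0}  → |V|=5 |E|=4  E = 1-r->0 1-r->1 1-q->5 2-q->1
step 5: apply R0 at {0↦2, 1↦8, 2↦1, 3↦5}  → |V|=4 |E|=3  E = 1-r->0 1-r->1 2-q->1
step 6: apply R1 at {0↦1, 1↦2}  → |V|=4 |E|=1  E = 1-r->0
halt: no rule applies after step 6
NF edges: [(1, 0, 'r')]

Answer: r:1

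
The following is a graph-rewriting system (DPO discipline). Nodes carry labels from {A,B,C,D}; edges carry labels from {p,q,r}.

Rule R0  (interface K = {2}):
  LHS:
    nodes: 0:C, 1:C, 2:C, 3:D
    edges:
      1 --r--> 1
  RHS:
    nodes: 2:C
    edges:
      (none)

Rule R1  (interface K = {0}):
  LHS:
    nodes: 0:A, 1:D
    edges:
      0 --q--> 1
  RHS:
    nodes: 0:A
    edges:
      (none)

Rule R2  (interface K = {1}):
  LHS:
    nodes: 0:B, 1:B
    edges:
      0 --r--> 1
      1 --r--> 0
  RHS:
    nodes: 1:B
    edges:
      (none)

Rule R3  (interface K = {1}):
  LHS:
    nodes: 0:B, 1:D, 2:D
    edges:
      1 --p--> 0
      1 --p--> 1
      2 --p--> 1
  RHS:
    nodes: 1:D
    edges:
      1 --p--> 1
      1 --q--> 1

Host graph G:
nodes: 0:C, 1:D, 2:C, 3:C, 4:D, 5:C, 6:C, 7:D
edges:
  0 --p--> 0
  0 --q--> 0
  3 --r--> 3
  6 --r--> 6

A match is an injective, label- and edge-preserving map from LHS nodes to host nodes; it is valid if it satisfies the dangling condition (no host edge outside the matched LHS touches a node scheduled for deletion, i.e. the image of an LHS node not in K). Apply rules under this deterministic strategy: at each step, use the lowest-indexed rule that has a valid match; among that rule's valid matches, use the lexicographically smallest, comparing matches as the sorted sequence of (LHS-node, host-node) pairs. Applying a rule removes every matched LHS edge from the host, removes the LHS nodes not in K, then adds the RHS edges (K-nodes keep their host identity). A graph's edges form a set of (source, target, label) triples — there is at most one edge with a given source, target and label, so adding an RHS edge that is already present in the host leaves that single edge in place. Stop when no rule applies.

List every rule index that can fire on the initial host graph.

Answer: [R0]

Derivation:
R0: 36 valid matches — {0↦2, 1↦3, 2↦0, 3↦1}, {0↦2, 1↦3, 2↦0, 3↦4}, {0↦2, 1↦3, 2↦0, 3↦7} (+33 more)
R1: no valid match — LHS pattern not found
R2: no valid match — LHS pattern not found
R3: no valid match — LHS pattern not found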